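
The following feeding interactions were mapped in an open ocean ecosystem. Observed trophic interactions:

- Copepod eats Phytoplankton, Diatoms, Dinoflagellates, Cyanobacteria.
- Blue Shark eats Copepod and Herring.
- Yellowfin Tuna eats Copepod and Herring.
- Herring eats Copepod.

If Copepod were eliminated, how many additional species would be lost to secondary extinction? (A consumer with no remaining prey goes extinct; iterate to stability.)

3

Remove Copepod.
Round 1: Herring (all prey gone) → extinct.
Round 2: Blue Shark (all prey gone), Yellowfin Tuna (all prey gone) → extinct.
No further losses. Total secondary extinctions: 3.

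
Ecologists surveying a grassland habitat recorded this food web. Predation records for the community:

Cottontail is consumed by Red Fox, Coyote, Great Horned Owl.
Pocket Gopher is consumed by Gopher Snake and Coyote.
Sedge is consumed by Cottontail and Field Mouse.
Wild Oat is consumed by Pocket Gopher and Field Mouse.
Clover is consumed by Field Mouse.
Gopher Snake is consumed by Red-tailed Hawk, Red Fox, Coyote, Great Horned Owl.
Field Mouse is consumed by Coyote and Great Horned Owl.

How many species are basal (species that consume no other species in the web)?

Basal species (no prey listed): Wild Oat, Clover, Sedge.
Count: 3.

3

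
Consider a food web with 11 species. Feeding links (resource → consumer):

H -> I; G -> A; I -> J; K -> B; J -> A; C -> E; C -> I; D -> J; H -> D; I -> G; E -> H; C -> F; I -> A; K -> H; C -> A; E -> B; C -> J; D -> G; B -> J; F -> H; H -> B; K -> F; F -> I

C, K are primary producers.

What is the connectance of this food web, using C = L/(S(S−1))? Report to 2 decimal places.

The web has S = 11 species and L = 23 feeding links.
C = L / (S(S−1)) = 23 / 110 = 0.2091 ≈ 0.21.

C = 0.21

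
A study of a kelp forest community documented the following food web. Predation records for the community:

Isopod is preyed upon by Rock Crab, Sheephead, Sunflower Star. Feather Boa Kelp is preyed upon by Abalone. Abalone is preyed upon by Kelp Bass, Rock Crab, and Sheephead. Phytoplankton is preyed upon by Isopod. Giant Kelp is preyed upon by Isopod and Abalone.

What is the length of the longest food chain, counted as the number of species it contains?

3 species

One longest chain: Giant Kelp → Isopod → Rock Crab.
It has 3 species and 2 links.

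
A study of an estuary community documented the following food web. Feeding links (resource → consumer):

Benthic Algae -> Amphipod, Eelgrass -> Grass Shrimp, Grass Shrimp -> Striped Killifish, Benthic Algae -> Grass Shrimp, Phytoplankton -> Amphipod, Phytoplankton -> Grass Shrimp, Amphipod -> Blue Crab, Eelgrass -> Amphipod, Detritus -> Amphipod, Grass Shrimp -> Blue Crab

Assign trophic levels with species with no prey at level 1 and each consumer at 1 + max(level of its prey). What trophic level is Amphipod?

Trophic level 2

Phytoplankton has no prey (basal) → level 1.
Amphipod eats Phytoplankton (level 1); other prey at levels: Eelgrass 1, Benthic Algae 1, Detritus 1 → level 2.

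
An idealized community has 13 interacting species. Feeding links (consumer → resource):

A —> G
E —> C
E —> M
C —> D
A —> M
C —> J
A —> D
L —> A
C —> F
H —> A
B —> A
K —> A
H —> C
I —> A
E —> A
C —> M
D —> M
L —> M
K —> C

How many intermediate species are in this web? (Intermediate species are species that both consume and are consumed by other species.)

3

Intermediate species (has both prey and predators): D, C, A.
Count: 3.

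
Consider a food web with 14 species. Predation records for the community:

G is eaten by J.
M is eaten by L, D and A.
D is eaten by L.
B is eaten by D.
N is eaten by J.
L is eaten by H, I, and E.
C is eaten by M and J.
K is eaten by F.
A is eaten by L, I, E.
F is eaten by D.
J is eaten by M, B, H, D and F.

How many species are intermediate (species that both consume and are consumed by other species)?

7

Intermediate species (has both prey and predators): J, M, B, F, D, A, L.
Count: 7.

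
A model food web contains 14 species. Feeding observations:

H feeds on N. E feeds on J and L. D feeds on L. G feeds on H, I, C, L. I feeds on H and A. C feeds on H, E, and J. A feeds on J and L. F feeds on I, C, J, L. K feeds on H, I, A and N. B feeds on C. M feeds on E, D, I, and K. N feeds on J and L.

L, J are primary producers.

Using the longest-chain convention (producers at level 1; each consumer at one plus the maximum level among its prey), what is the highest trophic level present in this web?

6

Producers (level 1): L, J.
L → N → H → I → K → M gives M level 6.
No species has a prey at level 6, so no species reaches level 7.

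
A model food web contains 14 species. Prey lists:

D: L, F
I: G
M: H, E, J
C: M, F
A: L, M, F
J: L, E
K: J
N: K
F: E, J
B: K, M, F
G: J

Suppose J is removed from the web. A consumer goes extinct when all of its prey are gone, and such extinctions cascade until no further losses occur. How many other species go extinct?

Remove J.
Round 1: K (all prey gone), G (all prey gone) → extinct.
Round 2: I (all prey gone), N (all prey gone) → extinct.
No further losses. Total secondary extinctions: 4.

4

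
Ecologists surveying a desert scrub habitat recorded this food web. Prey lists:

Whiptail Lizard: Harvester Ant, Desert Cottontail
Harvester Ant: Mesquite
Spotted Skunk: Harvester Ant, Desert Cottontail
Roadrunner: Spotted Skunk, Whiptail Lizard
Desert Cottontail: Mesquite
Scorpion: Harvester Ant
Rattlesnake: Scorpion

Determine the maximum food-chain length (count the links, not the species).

3 links

One longest chain: Mesquite → Harvester Ant → Spotted Skunk → Roadrunner.
It has 4 species and 3 links.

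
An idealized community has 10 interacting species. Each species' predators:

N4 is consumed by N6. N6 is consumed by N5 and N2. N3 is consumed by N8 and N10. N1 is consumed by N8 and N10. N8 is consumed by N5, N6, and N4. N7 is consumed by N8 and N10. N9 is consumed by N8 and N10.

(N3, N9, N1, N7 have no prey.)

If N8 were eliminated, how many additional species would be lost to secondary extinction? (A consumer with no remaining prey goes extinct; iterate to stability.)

4

Remove N8.
Round 1: N4 (all prey gone) → extinct.
Round 2: N6 (all prey gone) → extinct.
Round 3: N2 (all prey gone), N5 (all prey gone) → extinct.
No further losses. Total secondary extinctions: 4.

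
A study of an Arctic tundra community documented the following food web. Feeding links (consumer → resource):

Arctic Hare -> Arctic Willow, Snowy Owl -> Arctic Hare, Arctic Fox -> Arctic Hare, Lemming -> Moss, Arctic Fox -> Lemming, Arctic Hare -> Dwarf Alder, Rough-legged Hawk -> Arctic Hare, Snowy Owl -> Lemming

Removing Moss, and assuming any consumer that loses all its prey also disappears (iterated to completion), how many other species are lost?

1

Remove Moss.
Round 1: Lemming (all prey gone) → extinct.
No further losses. Total secondary extinctions: 1.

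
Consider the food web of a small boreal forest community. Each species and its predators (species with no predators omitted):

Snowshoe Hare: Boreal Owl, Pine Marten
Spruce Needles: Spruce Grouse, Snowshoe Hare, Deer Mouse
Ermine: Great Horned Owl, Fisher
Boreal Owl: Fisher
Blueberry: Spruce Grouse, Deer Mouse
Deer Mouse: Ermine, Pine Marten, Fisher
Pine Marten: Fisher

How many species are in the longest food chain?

4 species

One longest chain: Spruce Needles → Deer Mouse → Ermine → Great Horned Owl.
It has 4 species and 3 links.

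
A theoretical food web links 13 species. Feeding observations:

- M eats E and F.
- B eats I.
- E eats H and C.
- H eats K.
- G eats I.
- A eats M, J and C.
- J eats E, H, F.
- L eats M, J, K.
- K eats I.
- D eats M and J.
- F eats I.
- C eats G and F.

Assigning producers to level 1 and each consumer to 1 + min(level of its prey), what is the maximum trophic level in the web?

4

Producers (level 1): I.
Following each consumer down to its lowest-level prey: I → K → H → E (levels 1 through 4).
All prey of E (H 3, C 3) are at level 3 or above, so E is at level 1 + 3 = 4.
Every consumer has at least one prey at level 3 or below, so none exceeds level 4.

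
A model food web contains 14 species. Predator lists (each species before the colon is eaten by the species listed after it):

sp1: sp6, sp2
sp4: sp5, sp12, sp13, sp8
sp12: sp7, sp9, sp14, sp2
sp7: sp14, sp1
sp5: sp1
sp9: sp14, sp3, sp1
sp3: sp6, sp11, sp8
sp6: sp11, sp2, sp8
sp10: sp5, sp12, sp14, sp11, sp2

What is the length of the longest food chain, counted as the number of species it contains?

One longest chain: sp10 → sp12 → sp9 → sp3 → sp6 → sp11.
It has 6 species and 5 links.

6 species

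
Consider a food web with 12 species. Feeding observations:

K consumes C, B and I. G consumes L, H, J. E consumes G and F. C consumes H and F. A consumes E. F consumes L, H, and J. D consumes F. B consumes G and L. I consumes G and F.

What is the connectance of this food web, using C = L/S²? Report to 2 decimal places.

The web has S = 12 species and L = 19 feeding links.
C = L / S² = 19 / 144 = 0.1319 ≈ 0.13.

C = 0.13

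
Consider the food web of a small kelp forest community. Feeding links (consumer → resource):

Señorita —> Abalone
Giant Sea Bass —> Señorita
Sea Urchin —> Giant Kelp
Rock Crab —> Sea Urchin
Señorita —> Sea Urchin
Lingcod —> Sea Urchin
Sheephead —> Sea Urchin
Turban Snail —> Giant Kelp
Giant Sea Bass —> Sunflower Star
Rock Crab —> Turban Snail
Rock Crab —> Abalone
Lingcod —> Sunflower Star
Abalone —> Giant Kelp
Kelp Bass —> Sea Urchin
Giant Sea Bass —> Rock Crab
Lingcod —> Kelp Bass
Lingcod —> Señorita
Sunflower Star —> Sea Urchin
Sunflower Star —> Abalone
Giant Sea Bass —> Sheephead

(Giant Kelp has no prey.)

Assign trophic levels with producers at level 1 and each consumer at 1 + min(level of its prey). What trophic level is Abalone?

Trophic level 2

Giant Kelp is a producer → level 1.
Abalone eats Giant Kelp → level 2.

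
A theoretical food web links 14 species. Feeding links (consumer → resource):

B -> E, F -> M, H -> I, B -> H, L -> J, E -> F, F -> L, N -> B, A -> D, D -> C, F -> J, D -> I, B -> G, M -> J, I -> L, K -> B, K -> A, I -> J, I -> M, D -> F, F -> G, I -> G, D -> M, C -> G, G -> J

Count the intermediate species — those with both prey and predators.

Intermediate species (has both prey and predators): L, M, G, C, F, I, D, H, E, A, B.
Count: 11.

11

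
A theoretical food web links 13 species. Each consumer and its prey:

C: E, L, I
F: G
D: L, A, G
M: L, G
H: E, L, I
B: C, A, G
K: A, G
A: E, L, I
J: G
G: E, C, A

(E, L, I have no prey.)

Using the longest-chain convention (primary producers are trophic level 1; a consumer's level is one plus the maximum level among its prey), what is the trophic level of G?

Trophic level 3

E is a producer → level 1.
C eats E (level 1); other prey at levels: L 1, I 1 → level 2.
G eats C (level 2); other prey at levels: E 1, A 2 → level 3.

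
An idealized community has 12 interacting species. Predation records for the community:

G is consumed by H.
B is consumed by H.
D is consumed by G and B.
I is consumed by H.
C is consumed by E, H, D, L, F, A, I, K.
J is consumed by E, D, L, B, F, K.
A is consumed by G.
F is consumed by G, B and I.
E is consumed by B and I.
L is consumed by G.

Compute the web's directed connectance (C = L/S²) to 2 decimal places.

The web has S = 12 species and L = 26 feeding links.
C = L / S² = 26 / 144 = 0.1806 ≈ 0.18.

C = 0.18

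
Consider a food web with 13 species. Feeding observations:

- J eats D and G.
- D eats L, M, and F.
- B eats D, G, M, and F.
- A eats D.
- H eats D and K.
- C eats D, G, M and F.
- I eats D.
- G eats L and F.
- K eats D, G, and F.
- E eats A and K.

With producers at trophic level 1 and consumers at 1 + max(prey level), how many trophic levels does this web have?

Producers (level 1): M, L, F.
L → G → K → H gives H level 4.
No species has a prey at level 4, so no species reaches level 5.

4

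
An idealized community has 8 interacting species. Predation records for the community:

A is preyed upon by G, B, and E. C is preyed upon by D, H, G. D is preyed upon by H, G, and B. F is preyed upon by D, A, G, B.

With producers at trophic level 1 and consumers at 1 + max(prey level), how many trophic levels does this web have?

Producers (level 1): C, F.
C → D → H gives H level 3.
No species has a prey at level 3, so no species reaches level 4.

3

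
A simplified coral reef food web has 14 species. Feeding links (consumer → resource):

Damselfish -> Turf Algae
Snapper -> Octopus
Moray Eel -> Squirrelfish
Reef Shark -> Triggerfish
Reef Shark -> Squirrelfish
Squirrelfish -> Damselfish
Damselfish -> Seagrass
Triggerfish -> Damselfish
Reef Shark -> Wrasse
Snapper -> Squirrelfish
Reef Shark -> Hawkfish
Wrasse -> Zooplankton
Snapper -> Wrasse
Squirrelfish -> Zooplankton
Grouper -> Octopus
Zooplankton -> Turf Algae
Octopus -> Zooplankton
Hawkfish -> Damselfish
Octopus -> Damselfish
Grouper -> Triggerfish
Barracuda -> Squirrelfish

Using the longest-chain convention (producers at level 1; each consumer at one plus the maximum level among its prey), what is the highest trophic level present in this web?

Producers (level 1): Seagrass, Turf Algae.
Seagrass → Damselfish → Squirrelfish → Moray Eel gives Moray Eel level 4.
No species has a prey at level 4, so no species reaches level 5.

4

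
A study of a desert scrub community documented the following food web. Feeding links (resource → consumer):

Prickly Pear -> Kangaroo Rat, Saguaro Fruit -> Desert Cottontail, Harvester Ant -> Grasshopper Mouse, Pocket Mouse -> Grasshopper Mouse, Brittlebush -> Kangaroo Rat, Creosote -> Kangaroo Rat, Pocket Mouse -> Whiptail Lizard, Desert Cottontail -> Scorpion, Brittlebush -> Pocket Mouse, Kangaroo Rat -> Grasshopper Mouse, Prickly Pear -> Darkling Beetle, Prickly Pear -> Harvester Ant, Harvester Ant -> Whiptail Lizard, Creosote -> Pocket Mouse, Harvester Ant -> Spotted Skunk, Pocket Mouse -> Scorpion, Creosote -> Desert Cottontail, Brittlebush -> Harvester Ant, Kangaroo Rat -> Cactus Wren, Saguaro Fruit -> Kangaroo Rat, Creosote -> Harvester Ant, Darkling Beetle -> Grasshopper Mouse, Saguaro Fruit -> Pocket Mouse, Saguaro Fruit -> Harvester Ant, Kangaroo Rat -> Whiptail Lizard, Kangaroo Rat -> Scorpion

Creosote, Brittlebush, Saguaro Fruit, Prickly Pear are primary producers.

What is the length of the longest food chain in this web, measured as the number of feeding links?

One longest chain: Creosote → Kangaroo Rat → Cactus Wren.
It has 3 species and 2 links.

2 links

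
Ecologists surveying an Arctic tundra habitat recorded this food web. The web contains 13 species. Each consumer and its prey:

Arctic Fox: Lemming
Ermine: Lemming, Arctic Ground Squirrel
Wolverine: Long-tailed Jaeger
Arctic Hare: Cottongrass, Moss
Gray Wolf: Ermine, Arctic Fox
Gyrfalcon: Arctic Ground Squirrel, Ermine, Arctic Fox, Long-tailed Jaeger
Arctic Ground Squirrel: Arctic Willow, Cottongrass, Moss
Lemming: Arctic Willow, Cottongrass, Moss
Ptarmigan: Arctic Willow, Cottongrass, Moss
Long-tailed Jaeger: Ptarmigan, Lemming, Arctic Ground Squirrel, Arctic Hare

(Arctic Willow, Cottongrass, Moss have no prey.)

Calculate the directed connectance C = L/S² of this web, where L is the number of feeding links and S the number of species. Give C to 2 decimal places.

C = 0.15

The web has S = 13 species and L = 25 feeding links.
C = L / S² = 25 / 169 = 0.1479 ≈ 0.15.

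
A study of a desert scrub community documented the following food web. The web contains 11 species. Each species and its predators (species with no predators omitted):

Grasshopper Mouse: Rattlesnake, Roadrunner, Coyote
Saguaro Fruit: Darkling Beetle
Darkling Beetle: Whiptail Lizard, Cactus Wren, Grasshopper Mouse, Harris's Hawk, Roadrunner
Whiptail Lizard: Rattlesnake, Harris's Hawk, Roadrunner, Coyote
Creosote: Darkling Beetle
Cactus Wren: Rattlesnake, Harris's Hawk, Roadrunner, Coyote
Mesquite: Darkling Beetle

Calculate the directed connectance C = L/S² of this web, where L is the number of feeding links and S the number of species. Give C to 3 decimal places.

The web has S = 11 species and L = 19 feeding links.
C = L / S² = 19 / 121 = 0.1570 ≈ 0.157.

C = 0.157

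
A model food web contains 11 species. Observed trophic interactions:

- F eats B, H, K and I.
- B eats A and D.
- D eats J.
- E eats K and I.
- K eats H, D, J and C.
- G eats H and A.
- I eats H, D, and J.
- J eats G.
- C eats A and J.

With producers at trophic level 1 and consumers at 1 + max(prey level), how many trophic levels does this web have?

Producers (level 1): A, H.
A → G → J → D → I → F gives F level 6.
No species has a prey at level 6, so no species reaches level 7.

6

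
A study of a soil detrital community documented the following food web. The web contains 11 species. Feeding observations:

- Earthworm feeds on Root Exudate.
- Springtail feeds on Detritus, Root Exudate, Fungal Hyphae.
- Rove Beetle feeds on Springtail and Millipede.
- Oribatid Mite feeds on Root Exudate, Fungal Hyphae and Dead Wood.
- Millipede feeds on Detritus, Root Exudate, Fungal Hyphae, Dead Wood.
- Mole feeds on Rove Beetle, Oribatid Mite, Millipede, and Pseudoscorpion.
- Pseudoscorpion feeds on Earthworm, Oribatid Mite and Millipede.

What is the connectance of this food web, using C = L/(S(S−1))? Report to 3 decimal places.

The web has S = 11 species and L = 20 feeding links.
C = L / (S(S−1)) = 20 / 110 = 0.1818 ≈ 0.182.

C = 0.182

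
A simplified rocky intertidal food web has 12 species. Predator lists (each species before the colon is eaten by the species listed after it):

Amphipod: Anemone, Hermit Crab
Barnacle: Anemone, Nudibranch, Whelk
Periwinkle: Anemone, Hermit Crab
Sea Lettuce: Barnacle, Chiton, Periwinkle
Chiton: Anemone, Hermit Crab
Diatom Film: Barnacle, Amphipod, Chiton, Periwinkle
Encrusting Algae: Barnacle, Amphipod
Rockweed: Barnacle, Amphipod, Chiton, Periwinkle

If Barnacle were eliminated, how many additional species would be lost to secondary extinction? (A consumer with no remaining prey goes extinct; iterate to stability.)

Remove Barnacle.
Round 1: Nudibranch (all prey gone), Whelk (all prey gone) → extinct.
No further losses. Total secondary extinctions: 2.

2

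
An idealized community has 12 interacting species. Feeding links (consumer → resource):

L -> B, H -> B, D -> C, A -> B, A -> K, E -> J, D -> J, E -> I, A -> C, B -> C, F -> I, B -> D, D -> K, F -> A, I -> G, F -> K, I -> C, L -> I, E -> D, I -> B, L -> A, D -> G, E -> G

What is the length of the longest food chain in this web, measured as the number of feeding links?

One longest chain: C → D → B → A → L.
It has 5 species and 4 links.

4 links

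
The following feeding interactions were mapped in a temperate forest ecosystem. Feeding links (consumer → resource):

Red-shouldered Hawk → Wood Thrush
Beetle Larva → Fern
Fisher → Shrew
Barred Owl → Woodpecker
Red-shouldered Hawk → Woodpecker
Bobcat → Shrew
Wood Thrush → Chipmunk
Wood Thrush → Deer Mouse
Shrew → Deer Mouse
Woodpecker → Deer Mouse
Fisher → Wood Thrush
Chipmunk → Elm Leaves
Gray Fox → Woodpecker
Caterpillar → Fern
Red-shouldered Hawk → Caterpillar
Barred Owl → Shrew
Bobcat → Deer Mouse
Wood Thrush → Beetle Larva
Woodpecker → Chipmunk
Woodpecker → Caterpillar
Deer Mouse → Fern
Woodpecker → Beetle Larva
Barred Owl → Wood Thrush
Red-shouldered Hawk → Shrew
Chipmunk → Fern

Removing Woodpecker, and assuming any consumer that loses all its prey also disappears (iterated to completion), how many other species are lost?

1

Remove Woodpecker.
Round 1: Gray Fox (all prey gone) → extinct.
No further losses. Total secondary extinctions: 1.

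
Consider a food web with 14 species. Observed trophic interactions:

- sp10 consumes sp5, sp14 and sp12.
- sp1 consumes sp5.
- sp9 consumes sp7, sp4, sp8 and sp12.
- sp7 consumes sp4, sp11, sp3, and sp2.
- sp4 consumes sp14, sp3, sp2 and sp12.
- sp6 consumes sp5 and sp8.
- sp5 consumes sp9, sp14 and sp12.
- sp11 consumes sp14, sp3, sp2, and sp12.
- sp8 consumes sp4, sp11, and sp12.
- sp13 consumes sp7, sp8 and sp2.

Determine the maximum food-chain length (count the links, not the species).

One longest chain: sp14 → sp11 → sp7 → sp9 → sp5 → sp6.
It has 6 species and 5 links.

5 links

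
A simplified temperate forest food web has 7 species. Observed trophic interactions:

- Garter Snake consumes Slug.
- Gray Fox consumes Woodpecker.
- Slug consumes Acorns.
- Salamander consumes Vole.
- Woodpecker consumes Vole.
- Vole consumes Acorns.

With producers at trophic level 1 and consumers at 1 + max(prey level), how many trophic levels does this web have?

4

Producers (level 1): Acorns.
Acorns → Vole → Woodpecker → Gray Fox gives Gray Fox level 4.
No species has a prey at level 4, so no species reaches level 5.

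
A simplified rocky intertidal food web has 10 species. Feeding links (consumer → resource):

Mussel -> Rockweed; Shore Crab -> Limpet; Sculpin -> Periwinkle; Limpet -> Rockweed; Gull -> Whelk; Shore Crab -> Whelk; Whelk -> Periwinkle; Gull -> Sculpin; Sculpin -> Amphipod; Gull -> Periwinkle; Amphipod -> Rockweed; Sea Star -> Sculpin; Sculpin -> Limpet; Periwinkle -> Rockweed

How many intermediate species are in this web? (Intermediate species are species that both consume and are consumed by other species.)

5

Intermediate species (has both prey and predators): Limpet, Periwinkle, Amphipod, Sculpin, Whelk.
Count: 5.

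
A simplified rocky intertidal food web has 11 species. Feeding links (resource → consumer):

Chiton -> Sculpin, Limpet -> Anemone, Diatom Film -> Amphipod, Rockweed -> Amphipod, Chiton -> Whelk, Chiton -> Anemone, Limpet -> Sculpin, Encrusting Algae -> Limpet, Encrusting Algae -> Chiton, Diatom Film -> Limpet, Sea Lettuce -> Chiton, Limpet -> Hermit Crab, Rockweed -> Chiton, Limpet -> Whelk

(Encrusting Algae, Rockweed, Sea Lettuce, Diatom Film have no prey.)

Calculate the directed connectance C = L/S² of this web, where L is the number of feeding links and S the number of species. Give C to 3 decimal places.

The web has S = 11 species and L = 14 feeding links.
C = L / S² = 14 / 121 = 0.1157 ≈ 0.116.

C = 0.116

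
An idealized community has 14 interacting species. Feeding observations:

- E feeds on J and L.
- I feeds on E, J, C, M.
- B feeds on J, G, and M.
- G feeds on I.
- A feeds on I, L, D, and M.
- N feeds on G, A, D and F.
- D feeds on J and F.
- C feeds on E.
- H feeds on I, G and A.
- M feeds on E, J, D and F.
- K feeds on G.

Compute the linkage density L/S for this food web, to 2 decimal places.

L/S = 2.07

There are L = 29 links among S = 14 species.
L/S = 29/14 = 2.0714 ≈ 2.07.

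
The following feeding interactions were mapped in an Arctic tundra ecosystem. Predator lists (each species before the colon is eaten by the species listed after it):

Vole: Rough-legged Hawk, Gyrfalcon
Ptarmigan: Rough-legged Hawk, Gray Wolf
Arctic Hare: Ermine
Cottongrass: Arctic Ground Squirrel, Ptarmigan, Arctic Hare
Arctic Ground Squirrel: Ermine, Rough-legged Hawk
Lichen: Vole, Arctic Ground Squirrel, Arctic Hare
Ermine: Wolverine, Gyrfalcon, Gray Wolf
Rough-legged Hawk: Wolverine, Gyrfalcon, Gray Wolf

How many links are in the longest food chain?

One longest chain: Lichen → Arctic Ground Squirrel → Ermine → Wolverine.
It has 4 species and 3 links.

3 links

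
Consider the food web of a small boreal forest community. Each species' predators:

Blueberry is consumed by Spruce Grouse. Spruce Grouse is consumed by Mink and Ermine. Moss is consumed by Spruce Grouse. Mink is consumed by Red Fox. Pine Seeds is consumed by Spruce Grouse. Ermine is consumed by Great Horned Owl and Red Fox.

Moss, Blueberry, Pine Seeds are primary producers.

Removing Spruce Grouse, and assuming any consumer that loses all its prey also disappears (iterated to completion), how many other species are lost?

Remove Spruce Grouse.
Round 1: Mink (all prey gone), Ermine (all prey gone) → extinct.
Round 2: Great Horned Owl (all prey gone), Red Fox (all prey gone) → extinct.
No further losses. Total secondary extinctions: 4.

4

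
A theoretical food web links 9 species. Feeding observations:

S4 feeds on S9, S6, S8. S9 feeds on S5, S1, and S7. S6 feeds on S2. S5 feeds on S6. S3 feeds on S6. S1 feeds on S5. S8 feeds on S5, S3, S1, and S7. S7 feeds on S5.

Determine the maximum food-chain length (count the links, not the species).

One longest chain: S2 → S6 → S5 → S7 → S9 → S4.
It has 6 species and 5 links.

5 links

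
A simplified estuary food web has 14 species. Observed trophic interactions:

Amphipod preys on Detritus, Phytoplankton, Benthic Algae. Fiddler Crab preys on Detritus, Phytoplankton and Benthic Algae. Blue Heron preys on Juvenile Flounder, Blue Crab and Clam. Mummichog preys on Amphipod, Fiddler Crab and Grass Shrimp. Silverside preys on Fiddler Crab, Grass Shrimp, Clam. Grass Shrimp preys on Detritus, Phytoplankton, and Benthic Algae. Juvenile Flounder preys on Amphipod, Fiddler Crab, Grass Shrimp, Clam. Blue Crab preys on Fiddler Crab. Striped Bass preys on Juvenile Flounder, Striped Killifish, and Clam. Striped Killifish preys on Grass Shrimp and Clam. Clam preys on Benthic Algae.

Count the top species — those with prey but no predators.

Top species (has prey, but nothing eats it): Mummichog, Silverside, Striped Bass, Blue Heron.
Count: 4.

4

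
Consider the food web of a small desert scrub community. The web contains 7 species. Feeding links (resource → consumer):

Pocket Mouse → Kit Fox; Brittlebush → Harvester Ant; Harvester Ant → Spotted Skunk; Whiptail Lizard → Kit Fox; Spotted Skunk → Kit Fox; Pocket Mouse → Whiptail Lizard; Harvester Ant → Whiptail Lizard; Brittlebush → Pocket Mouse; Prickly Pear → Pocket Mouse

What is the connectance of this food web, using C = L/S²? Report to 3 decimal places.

The web has S = 7 species and L = 9 feeding links.
C = L / S² = 9 / 49 = 0.1837 ≈ 0.184.

C = 0.184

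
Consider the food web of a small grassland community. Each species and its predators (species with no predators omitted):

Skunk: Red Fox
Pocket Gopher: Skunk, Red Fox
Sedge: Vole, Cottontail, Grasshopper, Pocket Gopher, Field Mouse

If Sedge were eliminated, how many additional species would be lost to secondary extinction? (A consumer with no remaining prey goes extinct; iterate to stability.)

7

Remove Sedge.
Round 1: Vole (all prey gone), Cottontail (all prey gone), Grasshopper (all prey gone), Pocket Gopher (all prey gone), Field Mouse (all prey gone) → extinct.
Round 2: Skunk (all prey gone) → extinct.
Round 3: Red Fox (all prey gone) → extinct.
No further losses. Total secondary extinctions: 7.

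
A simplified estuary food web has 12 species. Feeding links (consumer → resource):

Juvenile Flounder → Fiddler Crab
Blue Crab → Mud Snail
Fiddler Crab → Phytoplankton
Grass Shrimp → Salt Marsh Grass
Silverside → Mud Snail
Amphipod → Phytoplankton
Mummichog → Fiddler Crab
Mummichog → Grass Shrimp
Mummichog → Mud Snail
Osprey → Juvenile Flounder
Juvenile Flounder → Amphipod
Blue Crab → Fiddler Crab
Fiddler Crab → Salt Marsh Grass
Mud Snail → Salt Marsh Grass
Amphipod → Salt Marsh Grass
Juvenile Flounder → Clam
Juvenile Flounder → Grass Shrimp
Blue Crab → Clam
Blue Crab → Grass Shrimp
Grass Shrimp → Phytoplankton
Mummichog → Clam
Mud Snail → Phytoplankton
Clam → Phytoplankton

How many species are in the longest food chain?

4 species

One longest chain: Phytoplankton → Grass Shrimp → Juvenile Flounder → Osprey.
It has 4 species and 3 links.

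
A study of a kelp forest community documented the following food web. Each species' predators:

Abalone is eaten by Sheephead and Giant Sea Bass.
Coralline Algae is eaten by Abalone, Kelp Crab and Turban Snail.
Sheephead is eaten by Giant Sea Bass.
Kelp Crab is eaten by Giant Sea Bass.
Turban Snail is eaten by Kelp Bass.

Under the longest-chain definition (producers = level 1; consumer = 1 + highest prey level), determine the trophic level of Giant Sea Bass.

Trophic level 4

Coralline Algae is a producer → level 1.
Abalone eats Coralline Algae → level 2.
Sheephead eats Abalone → level 3.
Giant Sea Bass eats Sheephead (level 3); other prey at levels: Abalone 2, Kelp Crab 2 → level 4.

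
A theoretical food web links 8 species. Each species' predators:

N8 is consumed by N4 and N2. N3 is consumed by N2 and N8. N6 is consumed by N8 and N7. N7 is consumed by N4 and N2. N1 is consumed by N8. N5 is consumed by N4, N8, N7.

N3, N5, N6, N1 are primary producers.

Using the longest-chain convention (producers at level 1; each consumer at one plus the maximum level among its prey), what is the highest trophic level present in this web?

3

Producers (level 1): N3, N5, N6, N1.
N5 → N7 → N4 gives N4 level 3.
No species has a prey at level 3, so no species reaches level 4.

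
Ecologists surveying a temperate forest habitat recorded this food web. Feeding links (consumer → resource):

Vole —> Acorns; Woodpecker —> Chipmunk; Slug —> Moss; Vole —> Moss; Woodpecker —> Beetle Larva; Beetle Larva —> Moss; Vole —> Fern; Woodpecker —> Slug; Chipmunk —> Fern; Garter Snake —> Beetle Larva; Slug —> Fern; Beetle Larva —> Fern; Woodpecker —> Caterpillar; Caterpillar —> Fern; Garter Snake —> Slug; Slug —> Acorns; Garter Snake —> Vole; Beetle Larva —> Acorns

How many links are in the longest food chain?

2 links

One longest chain: Moss → Slug → Woodpecker.
It has 3 species and 2 links.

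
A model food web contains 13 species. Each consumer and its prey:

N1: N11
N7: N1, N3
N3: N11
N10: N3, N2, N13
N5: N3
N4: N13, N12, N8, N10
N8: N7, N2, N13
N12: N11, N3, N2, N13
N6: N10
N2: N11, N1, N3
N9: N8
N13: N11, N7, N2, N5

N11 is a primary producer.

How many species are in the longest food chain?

6 species

One longest chain: N11 → N1 → N7 → N13 → N8 → N4.
It has 6 species and 5 links.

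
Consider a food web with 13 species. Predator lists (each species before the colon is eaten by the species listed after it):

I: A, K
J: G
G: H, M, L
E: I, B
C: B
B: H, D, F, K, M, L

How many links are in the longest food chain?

2 links

One longest chain: E → I → A.
It has 3 species and 2 links.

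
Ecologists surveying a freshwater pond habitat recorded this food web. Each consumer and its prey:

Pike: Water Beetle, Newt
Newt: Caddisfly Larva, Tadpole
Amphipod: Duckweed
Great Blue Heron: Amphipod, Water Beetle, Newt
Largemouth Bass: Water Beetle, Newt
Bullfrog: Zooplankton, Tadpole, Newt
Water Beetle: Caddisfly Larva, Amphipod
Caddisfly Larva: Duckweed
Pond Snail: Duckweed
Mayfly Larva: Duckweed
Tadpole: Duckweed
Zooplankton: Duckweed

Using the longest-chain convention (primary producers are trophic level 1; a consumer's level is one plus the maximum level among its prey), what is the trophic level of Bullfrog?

Trophic level 4

Duckweed is a producer → level 1.
Caddisfly Larva eats Duckweed → level 2.
Newt eats Caddisfly Larva (level 2); other prey at levels: Tadpole 2 → level 3.
Bullfrog eats Newt (level 3); other prey at levels: Zooplankton 2, Tadpole 2 → level 4.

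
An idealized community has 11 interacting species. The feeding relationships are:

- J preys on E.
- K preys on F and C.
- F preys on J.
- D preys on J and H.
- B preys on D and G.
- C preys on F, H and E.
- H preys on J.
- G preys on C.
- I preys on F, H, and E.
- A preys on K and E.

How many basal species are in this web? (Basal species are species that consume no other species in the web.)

1

Basal species (no prey listed): E.
Count: 1.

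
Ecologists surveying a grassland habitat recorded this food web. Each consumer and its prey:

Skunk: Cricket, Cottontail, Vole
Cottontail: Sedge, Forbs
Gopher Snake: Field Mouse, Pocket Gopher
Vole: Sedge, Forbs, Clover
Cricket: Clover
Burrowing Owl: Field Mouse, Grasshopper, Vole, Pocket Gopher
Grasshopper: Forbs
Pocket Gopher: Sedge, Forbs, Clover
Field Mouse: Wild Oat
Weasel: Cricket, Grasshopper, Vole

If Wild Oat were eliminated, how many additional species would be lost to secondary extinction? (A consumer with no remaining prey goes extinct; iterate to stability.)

Remove Wild Oat.
Round 1: Field Mouse (all prey gone) → extinct.
No further losses. Total secondary extinctions: 1.

1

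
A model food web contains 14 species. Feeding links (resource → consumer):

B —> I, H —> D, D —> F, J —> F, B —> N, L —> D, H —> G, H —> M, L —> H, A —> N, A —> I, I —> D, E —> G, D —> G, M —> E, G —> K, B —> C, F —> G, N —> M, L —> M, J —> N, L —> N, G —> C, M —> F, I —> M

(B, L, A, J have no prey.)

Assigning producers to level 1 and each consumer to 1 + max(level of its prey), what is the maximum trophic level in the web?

Producers (level 1): B, L, A, J.
B → I → M → E → G → C gives C level 6.
No species has a prey at level 6, so no species reaches level 7.

6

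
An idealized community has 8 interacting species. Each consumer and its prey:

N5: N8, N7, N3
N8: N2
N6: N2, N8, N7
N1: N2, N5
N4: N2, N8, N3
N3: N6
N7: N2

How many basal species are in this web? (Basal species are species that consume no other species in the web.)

Basal species (no prey listed): N2.
Count: 1.

1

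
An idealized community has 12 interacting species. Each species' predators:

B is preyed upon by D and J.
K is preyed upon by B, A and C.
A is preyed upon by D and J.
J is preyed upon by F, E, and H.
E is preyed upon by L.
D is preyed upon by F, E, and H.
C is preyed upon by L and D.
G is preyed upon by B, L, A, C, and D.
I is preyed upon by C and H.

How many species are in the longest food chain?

One longest chain: K → A → D → E → L.
It has 5 species and 4 links.

5 species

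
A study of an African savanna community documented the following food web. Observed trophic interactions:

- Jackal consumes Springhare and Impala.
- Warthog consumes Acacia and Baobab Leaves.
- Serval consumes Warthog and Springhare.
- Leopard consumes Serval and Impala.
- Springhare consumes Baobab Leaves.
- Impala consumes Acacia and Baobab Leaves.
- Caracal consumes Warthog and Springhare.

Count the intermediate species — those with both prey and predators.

4

Intermediate species (has both prey and predators): Warthog, Springhare, Impala, Serval.
Count: 4.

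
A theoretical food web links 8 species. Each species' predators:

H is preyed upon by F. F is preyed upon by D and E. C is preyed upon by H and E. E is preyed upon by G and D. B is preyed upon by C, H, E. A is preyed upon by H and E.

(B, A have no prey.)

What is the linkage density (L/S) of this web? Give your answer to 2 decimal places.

L/S = 1.50

There are L = 12 links among S = 8 species.
L/S = 12/8 = 1.5000 ≈ 1.50.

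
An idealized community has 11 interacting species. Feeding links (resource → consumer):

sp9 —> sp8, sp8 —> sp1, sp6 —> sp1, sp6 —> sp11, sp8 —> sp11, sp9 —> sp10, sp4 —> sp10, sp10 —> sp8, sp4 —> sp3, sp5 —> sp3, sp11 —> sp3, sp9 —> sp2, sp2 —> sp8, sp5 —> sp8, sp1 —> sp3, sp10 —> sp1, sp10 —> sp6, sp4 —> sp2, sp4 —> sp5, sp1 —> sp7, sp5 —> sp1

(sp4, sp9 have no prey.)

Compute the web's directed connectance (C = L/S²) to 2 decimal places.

The web has S = 11 species and L = 21 feeding links.
C = L / S² = 21 / 121 = 0.1736 ≈ 0.17.

C = 0.17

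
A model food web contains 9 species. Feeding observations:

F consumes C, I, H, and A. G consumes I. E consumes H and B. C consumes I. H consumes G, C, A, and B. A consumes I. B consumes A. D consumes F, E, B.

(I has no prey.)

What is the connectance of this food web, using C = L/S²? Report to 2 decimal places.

The web has S = 9 species and L = 17 feeding links.
C = L / S² = 17 / 81 = 0.2099 ≈ 0.21.

C = 0.21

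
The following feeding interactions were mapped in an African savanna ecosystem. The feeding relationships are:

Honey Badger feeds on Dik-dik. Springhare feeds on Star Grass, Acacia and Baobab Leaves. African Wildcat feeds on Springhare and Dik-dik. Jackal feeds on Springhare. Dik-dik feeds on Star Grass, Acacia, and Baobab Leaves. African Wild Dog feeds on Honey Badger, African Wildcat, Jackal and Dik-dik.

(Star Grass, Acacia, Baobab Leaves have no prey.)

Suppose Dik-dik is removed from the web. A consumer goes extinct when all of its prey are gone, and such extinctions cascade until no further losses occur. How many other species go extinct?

1

Remove Dik-dik.
Round 1: Honey Badger (all prey gone) → extinct.
No further losses. Total secondary extinctions: 1.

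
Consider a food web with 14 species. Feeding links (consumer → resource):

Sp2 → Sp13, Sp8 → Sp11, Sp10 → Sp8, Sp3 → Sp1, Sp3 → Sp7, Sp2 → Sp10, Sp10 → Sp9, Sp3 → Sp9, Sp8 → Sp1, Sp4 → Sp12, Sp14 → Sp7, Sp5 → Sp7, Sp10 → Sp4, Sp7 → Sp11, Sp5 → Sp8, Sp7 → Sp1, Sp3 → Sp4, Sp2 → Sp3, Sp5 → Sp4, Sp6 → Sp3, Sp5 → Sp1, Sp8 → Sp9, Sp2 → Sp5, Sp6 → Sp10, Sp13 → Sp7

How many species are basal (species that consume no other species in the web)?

4

Basal species (no prey listed): Sp1, Sp9, Sp11, Sp12.
Count: 4.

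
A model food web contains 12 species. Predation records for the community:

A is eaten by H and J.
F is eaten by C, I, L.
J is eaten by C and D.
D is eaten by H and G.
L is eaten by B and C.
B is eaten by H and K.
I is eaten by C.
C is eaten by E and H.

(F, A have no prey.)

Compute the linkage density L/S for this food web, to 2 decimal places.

L/S = 1.33

There are L = 16 links among S = 12 species.
L/S = 16/12 = 1.3333 ≈ 1.33.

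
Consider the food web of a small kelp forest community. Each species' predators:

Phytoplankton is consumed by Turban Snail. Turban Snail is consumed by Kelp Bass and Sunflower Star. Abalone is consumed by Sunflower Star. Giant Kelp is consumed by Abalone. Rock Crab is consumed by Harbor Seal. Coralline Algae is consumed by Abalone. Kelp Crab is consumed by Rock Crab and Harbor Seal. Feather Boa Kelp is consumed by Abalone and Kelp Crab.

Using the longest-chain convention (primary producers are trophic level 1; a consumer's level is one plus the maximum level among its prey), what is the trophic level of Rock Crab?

Trophic level 3

Feather Boa Kelp is a producer → level 1.
Kelp Crab eats Feather Boa Kelp → level 2.
Rock Crab eats Kelp Crab → level 3.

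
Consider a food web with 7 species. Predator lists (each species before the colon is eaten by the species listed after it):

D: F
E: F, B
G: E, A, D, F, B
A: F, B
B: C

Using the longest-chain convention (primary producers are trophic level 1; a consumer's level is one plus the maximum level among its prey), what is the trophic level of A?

Trophic level 2

G is a producer → level 1.
A eats G → level 2.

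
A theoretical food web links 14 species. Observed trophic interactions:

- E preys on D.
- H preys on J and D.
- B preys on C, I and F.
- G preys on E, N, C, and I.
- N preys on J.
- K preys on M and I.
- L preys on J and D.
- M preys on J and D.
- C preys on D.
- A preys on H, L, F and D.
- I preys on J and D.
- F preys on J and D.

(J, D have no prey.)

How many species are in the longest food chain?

One longest chain: J → F → A.
It has 3 species and 2 links.

3 species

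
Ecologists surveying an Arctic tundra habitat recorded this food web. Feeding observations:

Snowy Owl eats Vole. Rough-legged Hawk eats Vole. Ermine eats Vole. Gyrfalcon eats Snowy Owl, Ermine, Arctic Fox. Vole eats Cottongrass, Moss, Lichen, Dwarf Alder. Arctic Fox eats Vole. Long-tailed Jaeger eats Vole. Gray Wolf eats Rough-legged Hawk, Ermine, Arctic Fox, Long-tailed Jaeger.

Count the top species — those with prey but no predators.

2

Top species (has prey, but nothing eats it): Gray Wolf, Gyrfalcon.
Count: 2.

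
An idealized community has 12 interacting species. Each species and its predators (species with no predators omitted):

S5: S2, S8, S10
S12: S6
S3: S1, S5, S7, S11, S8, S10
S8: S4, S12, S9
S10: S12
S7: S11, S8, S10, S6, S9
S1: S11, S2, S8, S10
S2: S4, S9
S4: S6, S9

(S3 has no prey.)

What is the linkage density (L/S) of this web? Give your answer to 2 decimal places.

There are L = 27 links among S = 12 species.
L/S = 27/12 = 2.2500 ≈ 2.25.

L/S = 2.25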